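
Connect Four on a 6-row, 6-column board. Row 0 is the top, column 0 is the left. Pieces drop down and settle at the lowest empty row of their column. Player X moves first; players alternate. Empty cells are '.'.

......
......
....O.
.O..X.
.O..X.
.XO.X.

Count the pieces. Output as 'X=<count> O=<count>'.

X=4 O=4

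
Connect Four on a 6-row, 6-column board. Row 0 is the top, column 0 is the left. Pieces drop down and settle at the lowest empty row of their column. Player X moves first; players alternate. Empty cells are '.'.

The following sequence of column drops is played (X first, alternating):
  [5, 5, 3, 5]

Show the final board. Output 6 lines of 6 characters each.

Answer: ......
......
......
.....O
.....O
...X.X

Derivation:
Move 1: X drops in col 5, lands at row 5
Move 2: O drops in col 5, lands at row 4
Move 3: X drops in col 3, lands at row 5
Move 4: O drops in col 5, lands at row 3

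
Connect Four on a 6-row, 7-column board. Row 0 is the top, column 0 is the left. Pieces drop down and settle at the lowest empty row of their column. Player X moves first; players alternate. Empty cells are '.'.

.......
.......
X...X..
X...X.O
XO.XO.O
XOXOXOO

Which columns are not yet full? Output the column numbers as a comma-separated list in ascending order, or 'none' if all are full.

col 0: top cell = '.' → open
col 1: top cell = '.' → open
col 2: top cell = '.' → open
col 3: top cell = '.' → open
col 4: top cell = '.' → open
col 5: top cell = '.' → open
col 6: top cell = '.' → open

Answer: 0,1,2,3,4,5,6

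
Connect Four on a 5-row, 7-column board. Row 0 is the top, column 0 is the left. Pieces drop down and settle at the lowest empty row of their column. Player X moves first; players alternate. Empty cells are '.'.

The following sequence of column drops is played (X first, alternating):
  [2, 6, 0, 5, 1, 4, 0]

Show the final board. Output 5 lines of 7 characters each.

Answer: .......
.......
.......
X......
XXX.OOO

Derivation:
Move 1: X drops in col 2, lands at row 4
Move 2: O drops in col 6, lands at row 4
Move 3: X drops in col 0, lands at row 4
Move 4: O drops in col 5, lands at row 4
Move 5: X drops in col 1, lands at row 4
Move 6: O drops in col 4, lands at row 4
Move 7: X drops in col 0, lands at row 3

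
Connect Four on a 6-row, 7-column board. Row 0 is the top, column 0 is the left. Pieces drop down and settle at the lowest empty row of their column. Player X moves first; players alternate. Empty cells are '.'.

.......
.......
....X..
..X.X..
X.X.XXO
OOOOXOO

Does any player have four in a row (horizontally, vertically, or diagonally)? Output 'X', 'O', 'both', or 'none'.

both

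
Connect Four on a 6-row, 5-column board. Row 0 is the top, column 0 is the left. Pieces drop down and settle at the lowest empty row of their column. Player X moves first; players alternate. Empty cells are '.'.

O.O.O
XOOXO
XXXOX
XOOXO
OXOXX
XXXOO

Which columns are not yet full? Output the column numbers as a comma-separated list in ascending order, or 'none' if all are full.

col 0: top cell = 'O' → FULL
col 1: top cell = '.' → open
col 2: top cell = 'O' → FULL
col 3: top cell = '.' → open
col 4: top cell = 'O' → FULL

Answer: 1,3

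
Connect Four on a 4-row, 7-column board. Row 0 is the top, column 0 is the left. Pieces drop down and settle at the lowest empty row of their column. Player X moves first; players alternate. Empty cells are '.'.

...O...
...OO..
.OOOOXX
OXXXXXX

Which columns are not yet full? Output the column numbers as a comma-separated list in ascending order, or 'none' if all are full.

col 0: top cell = '.' → open
col 1: top cell = '.' → open
col 2: top cell = '.' → open
col 3: top cell = 'O' → FULL
col 4: top cell = '.' → open
col 5: top cell = '.' → open
col 6: top cell = '.' → open

Answer: 0,1,2,4,5,6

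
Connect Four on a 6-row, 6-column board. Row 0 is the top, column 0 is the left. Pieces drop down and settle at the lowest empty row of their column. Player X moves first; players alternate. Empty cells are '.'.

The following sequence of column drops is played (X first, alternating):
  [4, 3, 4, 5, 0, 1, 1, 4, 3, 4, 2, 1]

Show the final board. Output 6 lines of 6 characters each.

Move 1: X drops in col 4, lands at row 5
Move 2: O drops in col 3, lands at row 5
Move 3: X drops in col 4, lands at row 4
Move 4: O drops in col 5, lands at row 5
Move 5: X drops in col 0, lands at row 5
Move 6: O drops in col 1, lands at row 5
Move 7: X drops in col 1, lands at row 4
Move 8: O drops in col 4, lands at row 3
Move 9: X drops in col 3, lands at row 4
Move 10: O drops in col 4, lands at row 2
Move 11: X drops in col 2, lands at row 5
Move 12: O drops in col 1, lands at row 3

Answer: ......
......
....O.
.O..O.
.X.XX.
XOXOXO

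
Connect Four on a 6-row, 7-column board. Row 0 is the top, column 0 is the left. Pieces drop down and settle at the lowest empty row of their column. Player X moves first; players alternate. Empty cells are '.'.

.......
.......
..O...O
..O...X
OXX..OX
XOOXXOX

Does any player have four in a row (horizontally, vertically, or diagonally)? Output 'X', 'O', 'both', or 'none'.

none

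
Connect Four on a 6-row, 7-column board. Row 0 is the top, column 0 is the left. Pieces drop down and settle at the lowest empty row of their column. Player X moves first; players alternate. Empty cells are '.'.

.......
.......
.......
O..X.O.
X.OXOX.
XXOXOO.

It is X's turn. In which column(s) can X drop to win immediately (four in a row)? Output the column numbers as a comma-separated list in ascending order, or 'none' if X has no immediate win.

col 0: drop X → no win
col 1: drop X → no win
col 2: drop X → no win
col 3: drop X → WIN!
col 4: drop X → no win
col 5: drop X → no win
col 6: drop X → no win

Answer: 3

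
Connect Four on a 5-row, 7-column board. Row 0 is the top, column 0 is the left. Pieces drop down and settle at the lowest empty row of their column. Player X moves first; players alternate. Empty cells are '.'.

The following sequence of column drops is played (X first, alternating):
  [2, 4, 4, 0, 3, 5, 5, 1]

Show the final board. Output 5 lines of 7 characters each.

Move 1: X drops in col 2, lands at row 4
Move 2: O drops in col 4, lands at row 4
Move 3: X drops in col 4, lands at row 3
Move 4: O drops in col 0, lands at row 4
Move 5: X drops in col 3, lands at row 4
Move 6: O drops in col 5, lands at row 4
Move 7: X drops in col 5, lands at row 3
Move 8: O drops in col 1, lands at row 4

Answer: .......
.......
.......
....XX.
OOXXOO.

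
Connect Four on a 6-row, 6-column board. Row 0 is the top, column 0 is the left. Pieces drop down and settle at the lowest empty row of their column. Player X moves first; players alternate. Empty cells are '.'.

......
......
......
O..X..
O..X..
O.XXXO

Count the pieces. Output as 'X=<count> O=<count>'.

X=5 O=4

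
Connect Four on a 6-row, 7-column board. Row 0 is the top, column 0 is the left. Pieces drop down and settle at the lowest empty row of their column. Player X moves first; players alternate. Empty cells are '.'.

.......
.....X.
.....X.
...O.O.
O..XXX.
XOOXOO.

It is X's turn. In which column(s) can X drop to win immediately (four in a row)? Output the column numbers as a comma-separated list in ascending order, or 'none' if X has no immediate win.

Answer: 2

Derivation:
col 0: drop X → no win
col 1: drop X → no win
col 2: drop X → WIN!
col 3: drop X → no win
col 4: drop X → no win
col 5: drop X → no win
col 6: drop X → no win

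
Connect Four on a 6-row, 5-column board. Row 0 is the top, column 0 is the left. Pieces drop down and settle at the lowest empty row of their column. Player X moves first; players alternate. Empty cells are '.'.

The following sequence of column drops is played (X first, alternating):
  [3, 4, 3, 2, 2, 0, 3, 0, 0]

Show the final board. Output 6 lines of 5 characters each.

Move 1: X drops in col 3, lands at row 5
Move 2: O drops in col 4, lands at row 5
Move 3: X drops in col 3, lands at row 4
Move 4: O drops in col 2, lands at row 5
Move 5: X drops in col 2, lands at row 4
Move 6: O drops in col 0, lands at row 5
Move 7: X drops in col 3, lands at row 3
Move 8: O drops in col 0, lands at row 4
Move 9: X drops in col 0, lands at row 3

Answer: .....
.....
.....
X..X.
O.XX.
O.OXO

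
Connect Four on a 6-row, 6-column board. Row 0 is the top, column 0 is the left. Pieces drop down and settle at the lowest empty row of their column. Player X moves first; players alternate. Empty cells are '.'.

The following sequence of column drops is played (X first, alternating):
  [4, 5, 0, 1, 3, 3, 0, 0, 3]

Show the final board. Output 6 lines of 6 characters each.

Answer: ......
......
......
O..X..
X..O..
XO.XXO

Derivation:
Move 1: X drops in col 4, lands at row 5
Move 2: O drops in col 5, lands at row 5
Move 3: X drops in col 0, lands at row 5
Move 4: O drops in col 1, lands at row 5
Move 5: X drops in col 3, lands at row 5
Move 6: O drops in col 3, lands at row 4
Move 7: X drops in col 0, lands at row 4
Move 8: O drops in col 0, lands at row 3
Move 9: X drops in col 3, lands at row 3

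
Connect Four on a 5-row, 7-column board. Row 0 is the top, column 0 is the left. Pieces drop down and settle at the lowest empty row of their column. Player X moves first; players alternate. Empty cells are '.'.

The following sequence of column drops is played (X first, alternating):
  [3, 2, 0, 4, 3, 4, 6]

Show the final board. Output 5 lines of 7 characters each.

Move 1: X drops in col 3, lands at row 4
Move 2: O drops in col 2, lands at row 4
Move 3: X drops in col 0, lands at row 4
Move 4: O drops in col 4, lands at row 4
Move 5: X drops in col 3, lands at row 3
Move 6: O drops in col 4, lands at row 3
Move 7: X drops in col 6, lands at row 4

Answer: .......
.......
.......
...XO..
X.OXO.X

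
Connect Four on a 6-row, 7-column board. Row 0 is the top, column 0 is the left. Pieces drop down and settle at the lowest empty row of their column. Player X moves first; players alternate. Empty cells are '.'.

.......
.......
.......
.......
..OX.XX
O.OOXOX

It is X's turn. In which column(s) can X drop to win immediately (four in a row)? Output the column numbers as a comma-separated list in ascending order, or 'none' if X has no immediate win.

col 0: drop X → no win
col 1: drop X → no win
col 2: drop X → no win
col 3: drop X → no win
col 4: drop X → WIN!
col 5: drop X → no win
col 6: drop X → no win

Answer: 4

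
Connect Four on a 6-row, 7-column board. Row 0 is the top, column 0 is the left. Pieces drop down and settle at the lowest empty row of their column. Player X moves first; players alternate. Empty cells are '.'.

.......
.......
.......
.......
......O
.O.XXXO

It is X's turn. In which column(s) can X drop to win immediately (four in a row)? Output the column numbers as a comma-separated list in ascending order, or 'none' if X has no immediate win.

Answer: 2

Derivation:
col 0: drop X → no win
col 1: drop X → no win
col 2: drop X → WIN!
col 3: drop X → no win
col 4: drop X → no win
col 5: drop X → no win
col 6: drop X → no win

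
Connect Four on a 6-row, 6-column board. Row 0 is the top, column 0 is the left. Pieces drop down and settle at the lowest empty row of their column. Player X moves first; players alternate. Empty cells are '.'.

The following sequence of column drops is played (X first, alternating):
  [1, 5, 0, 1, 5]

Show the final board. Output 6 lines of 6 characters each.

Answer: ......
......
......
......
.O...X
XX...O

Derivation:
Move 1: X drops in col 1, lands at row 5
Move 2: O drops in col 5, lands at row 5
Move 3: X drops in col 0, lands at row 5
Move 4: O drops in col 1, lands at row 4
Move 5: X drops in col 5, lands at row 4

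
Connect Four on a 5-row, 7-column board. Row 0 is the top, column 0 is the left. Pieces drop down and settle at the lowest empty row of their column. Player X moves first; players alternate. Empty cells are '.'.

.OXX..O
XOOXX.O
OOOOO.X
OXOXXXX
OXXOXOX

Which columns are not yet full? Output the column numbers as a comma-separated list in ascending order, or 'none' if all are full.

col 0: top cell = '.' → open
col 1: top cell = 'O' → FULL
col 2: top cell = 'X' → FULL
col 3: top cell = 'X' → FULL
col 4: top cell = '.' → open
col 5: top cell = '.' → open
col 6: top cell = 'O' → FULL

Answer: 0,4,5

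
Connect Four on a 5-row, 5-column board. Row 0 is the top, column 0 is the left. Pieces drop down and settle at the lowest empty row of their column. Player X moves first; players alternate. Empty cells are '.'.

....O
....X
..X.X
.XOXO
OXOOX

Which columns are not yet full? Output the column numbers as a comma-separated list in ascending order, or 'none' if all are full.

col 0: top cell = '.' → open
col 1: top cell = '.' → open
col 2: top cell = '.' → open
col 3: top cell = '.' → open
col 4: top cell = 'O' → FULL

Answer: 0,1,2,3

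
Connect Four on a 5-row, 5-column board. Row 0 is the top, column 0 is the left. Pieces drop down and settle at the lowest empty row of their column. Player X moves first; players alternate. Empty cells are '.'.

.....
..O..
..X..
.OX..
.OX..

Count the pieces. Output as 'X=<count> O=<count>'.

X=3 O=3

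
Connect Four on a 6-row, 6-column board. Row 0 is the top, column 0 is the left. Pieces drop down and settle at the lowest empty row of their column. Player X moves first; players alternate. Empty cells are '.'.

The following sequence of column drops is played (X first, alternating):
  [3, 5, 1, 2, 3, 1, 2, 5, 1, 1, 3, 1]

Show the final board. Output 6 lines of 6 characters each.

Move 1: X drops in col 3, lands at row 5
Move 2: O drops in col 5, lands at row 5
Move 3: X drops in col 1, lands at row 5
Move 4: O drops in col 2, lands at row 5
Move 5: X drops in col 3, lands at row 4
Move 6: O drops in col 1, lands at row 4
Move 7: X drops in col 2, lands at row 4
Move 8: O drops in col 5, lands at row 4
Move 9: X drops in col 1, lands at row 3
Move 10: O drops in col 1, lands at row 2
Move 11: X drops in col 3, lands at row 3
Move 12: O drops in col 1, lands at row 1

Answer: ......
.O....
.O....
.X.X..
.OXX.O
.XOX.O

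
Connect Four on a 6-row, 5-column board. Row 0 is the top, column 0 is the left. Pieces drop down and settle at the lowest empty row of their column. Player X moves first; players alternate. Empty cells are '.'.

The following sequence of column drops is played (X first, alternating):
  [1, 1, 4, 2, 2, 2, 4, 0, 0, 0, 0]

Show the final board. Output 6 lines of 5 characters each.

Answer: .....
.....
X....
O.O..
XOX.X
OXO.X

Derivation:
Move 1: X drops in col 1, lands at row 5
Move 2: O drops in col 1, lands at row 4
Move 3: X drops in col 4, lands at row 5
Move 4: O drops in col 2, lands at row 5
Move 5: X drops in col 2, lands at row 4
Move 6: O drops in col 2, lands at row 3
Move 7: X drops in col 4, lands at row 4
Move 8: O drops in col 0, lands at row 5
Move 9: X drops in col 0, lands at row 4
Move 10: O drops in col 0, lands at row 3
Move 11: X drops in col 0, lands at row 2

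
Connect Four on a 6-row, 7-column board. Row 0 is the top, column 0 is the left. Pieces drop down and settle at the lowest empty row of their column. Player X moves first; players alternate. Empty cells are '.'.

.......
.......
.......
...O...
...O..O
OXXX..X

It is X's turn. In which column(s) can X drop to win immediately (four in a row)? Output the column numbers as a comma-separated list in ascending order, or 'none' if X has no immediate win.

col 0: drop X → no win
col 1: drop X → no win
col 2: drop X → no win
col 3: drop X → no win
col 4: drop X → WIN!
col 5: drop X → no win
col 6: drop X → no win

Answer: 4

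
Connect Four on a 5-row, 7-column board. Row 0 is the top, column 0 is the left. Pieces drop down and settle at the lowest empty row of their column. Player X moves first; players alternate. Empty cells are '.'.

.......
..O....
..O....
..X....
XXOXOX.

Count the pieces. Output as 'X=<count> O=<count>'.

X=5 O=4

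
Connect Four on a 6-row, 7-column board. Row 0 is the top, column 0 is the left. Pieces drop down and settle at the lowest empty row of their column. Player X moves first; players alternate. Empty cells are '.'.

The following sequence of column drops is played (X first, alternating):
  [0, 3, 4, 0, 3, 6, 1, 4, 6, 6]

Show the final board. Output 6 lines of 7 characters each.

Move 1: X drops in col 0, lands at row 5
Move 2: O drops in col 3, lands at row 5
Move 3: X drops in col 4, lands at row 5
Move 4: O drops in col 0, lands at row 4
Move 5: X drops in col 3, lands at row 4
Move 6: O drops in col 6, lands at row 5
Move 7: X drops in col 1, lands at row 5
Move 8: O drops in col 4, lands at row 4
Move 9: X drops in col 6, lands at row 4
Move 10: O drops in col 6, lands at row 3

Answer: .......
.......
.......
......O
O..XO.X
XX.OX.O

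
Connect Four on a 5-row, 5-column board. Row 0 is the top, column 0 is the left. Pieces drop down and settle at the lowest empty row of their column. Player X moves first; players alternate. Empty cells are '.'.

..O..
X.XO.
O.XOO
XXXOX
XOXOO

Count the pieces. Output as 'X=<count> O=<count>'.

X=9 O=9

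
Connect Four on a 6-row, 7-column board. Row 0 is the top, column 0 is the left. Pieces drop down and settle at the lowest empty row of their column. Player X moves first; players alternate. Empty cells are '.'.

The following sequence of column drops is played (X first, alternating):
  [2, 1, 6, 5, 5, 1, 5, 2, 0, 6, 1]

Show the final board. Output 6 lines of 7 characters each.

Answer: .......
.......
.......
.X...X.
.OO..XO
XOX..OX

Derivation:
Move 1: X drops in col 2, lands at row 5
Move 2: O drops in col 1, lands at row 5
Move 3: X drops in col 6, lands at row 5
Move 4: O drops in col 5, lands at row 5
Move 5: X drops in col 5, lands at row 4
Move 6: O drops in col 1, lands at row 4
Move 7: X drops in col 5, lands at row 3
Move 8: O drops in col 2, lands at row 4
Move 9: X drops in col 0, lands at row 5
Move 10: O drops in col 6, lands at row 4
Move 11: X drops in col 1, lands at row 3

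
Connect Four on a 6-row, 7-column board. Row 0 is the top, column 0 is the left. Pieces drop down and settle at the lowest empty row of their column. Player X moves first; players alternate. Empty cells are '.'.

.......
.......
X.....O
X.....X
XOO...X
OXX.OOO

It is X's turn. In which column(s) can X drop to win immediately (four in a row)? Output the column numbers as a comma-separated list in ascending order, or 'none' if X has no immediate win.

Answer: 0

Derivation:
col 0: drop X → WIN!
col 1: drop X → no win
col 2: drop X → no win
col 3: drop X → no win
col 4: drop X → no win
col 5: drop X → no win
col 6: drop X → no win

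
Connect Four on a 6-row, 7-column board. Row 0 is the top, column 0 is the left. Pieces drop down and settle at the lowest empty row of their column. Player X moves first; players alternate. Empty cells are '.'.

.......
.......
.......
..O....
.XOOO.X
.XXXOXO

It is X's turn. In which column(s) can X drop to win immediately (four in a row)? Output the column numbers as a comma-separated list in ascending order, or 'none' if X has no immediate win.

col 0: drop X → WIN!
col 1: drop X → no win
col 2: drop X → no win
col 3: drop X → no win
col 4: drop X → no win
col 5: drop X → no win
col 6: drop X → no win

Answer: 0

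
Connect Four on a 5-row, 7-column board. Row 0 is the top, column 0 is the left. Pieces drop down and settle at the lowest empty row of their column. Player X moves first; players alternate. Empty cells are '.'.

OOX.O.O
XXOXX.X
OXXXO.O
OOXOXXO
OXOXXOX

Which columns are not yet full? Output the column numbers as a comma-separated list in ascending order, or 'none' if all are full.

col 0: top cell = 'O' → FULL
col 1: top cell = 'O' → FULL
col 2: top cell = 'X' → FULL
col 3: top cell = '.' → open
col 4: top cell = 'O' → FULL
col 5: top cell = '.' → open
col 6: top cell = 'O' → FULL

Answer: 3,5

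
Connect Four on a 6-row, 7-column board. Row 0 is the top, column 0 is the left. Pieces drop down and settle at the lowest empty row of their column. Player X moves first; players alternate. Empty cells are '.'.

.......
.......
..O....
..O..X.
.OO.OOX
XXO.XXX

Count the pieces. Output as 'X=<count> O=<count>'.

X=7 O=7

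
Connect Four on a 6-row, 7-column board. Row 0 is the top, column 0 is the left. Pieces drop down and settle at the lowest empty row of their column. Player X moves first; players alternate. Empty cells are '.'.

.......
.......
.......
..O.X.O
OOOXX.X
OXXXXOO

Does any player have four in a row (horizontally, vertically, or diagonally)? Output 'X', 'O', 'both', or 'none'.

X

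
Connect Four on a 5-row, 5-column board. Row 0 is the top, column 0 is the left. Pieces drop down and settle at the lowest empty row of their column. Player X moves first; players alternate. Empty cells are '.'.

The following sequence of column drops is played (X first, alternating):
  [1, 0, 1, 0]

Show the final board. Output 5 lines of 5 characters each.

Answer: .....
.....
.....
OX...
OX...

Derivation:
Move 1: X drops in col 1, lands at row 4
Move 2: O drops in col 0, lands at row 4
Move 3: X drops in col 1, lands at row 3
Move 4: O drops in col 0, lands at row 3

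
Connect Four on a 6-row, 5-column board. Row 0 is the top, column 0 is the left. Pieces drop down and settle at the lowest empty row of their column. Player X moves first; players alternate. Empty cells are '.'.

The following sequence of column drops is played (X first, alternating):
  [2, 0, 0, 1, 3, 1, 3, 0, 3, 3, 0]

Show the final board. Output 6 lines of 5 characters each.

Move 1: X drops in col 2, lands at row 5
Move 2: O drops in col 0, lands at row 5
Move 3: X drops in col 0, lands at row 4
Move 4: O drops in col 1, lands at row 5
Move 5: X drops in col 3, lands at row 5
Move 6: O drops in col 1, lands at row 4
Move 7: X drops in col 3, lands at row 4
Move 8: O drops in col 0, lands at row 3
Move 9: X drops in col 3, lands at row 3
Move 10: O drops in col 3, lands at row 2
Move 11: X drops in col 0, lands at row 2

Answer: .....
.....
X..O.
O..X.
XO.X.
OOXX.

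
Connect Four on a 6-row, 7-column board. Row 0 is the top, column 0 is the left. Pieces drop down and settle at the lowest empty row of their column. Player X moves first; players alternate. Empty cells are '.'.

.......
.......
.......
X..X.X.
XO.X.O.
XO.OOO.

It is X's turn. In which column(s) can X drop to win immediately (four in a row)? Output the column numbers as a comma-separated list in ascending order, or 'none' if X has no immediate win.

col 0: drop X → WIN!
col 1: drop X → no win
col 2: drop X → no win
col 3: drop X → no win
col 4: drop X → no win
col 5: drop X → no win
col 6: drop X → no win

Answer: 0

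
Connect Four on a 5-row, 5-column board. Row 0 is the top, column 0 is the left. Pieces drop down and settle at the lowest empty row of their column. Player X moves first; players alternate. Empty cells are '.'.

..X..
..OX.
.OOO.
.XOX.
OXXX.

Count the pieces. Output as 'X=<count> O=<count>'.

X=7 O=6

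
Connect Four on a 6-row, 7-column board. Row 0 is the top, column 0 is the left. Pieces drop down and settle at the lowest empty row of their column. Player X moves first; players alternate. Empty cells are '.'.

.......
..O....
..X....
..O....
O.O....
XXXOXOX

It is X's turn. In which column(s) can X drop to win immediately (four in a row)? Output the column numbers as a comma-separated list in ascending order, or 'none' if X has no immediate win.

Answer: none

Derivation:
col 0: drop X → no win
col 1: drop X → no win
col 2: drop X → no win
col 3: drop X → no win
col 4: drop X → no win
col 5: drop X → no win
col 6: drop X → no win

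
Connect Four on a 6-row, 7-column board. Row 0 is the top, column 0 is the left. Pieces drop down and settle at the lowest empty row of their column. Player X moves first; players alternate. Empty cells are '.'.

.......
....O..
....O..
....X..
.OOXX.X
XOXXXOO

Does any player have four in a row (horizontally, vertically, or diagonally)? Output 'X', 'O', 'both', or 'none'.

none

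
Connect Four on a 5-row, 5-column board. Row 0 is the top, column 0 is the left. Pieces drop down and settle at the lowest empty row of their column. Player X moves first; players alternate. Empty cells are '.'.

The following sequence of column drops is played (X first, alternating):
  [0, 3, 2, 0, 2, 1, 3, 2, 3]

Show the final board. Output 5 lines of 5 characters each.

Move 1: X drops in col 0, lands at row 4
Move 2: O drops in col 3, lands at row 4
Move 3: X drops in col 2, lands at row 4
Move 4: O drops in col 0, lands at row 3
Move 5: X drops in col 2, lands at row 3
Move 6: O drops in col 1, lands at row 4
Move 7: X drops in col 3, lands at row 3
Move 8: O drops in col 2, lands at row 2
Move 9: X drops in col 3, lands at row 2

Answer: .....
.....
..OX.
O.XX.
XOXO.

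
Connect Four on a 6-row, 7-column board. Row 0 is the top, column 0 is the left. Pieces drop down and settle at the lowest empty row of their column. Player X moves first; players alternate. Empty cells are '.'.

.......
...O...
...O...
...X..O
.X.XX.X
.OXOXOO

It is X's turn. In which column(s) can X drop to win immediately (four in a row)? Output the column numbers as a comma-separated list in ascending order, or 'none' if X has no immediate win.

col 0: drop X → no win
col 1: drop X → no win
col 2: drop X → WIN!
col 3: drop X → no win
col 4: drop X → no win
col 5: drop X → WIN!
col 6: drop X → no win

Answer: 2,5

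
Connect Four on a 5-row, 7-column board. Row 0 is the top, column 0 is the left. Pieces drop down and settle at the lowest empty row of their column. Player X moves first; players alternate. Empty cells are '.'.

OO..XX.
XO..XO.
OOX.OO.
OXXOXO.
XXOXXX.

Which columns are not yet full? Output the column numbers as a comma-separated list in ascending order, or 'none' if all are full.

Answer: 2,3,6

Derivation:
col 0: top cell = 'O' → FULL
col 1: top cell = 'O' → FULL
col 2: top cell = '.' → open
col 3: top cell = '.' → open
col 4: top cell = 'X' → FULL
col 5: top cell = 'X' → FULL
col 6: top cell = '.' → open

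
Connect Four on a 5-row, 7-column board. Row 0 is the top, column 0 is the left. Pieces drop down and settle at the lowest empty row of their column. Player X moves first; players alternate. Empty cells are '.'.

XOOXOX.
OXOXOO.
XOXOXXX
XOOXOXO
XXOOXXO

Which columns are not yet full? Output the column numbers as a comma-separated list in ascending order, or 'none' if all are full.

col 0: top cell = 'X' → FULL
col 1: top cell = 'O' → FULL
col 2: top cell = 'O' → FULL
col 3: top cell = 'X' → FULL
col 4: top cell = 'O' → FULL
col 5: top cell = 'X' → FULL
col 6: top cell = '.' → open

Answer: 6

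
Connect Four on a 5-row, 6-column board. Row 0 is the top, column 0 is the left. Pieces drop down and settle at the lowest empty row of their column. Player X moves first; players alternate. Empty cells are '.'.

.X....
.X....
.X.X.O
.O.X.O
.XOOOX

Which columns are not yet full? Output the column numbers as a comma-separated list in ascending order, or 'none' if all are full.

col 0: top cell = '.' → open
col 1: top cell = 'X' → FULL
col 2: top cell = '.' → open
col 3: top cell = '.' → open
col 4: top cell = '.' → open
col 5: top cell = '.' → open

Answer: 0,2,3,4,5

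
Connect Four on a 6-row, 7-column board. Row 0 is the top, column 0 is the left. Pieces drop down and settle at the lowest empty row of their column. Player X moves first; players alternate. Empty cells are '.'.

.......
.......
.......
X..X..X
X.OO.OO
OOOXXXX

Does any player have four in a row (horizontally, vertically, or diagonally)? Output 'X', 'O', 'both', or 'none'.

X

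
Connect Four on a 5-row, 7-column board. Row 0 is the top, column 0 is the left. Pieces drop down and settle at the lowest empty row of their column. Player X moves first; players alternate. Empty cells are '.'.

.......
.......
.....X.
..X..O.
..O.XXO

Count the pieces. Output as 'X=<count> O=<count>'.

X=4 O=3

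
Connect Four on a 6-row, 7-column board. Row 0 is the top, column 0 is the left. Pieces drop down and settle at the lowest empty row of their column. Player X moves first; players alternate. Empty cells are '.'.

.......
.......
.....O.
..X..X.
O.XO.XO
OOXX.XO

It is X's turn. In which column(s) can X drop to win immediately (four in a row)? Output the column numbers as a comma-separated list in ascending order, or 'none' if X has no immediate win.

col 0: drop X → no win
col 1: drop X → no win
col 2: drop X → WIN!
col 3: drop X → no win
col 4: drop X → WIN!
col 5: drop X → no win
col 6: drop X → no win

Answer: 2,4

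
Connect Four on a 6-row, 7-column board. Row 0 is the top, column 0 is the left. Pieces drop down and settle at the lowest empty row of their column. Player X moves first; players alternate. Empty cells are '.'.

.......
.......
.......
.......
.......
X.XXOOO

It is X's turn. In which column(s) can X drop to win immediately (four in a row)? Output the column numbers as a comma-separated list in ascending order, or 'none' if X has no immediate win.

col 0: drop X → no win
col 1: drop X → WIN!
col 2: drop X → no win
col 3: drop X → no win
col 4: drop X → no win
col 5: drop X → no win
col 6: drop X → no win

Answer: 1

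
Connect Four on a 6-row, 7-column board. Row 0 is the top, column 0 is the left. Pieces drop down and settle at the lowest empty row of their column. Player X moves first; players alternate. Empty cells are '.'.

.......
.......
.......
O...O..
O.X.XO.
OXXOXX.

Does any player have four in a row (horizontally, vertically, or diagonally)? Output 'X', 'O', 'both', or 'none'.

none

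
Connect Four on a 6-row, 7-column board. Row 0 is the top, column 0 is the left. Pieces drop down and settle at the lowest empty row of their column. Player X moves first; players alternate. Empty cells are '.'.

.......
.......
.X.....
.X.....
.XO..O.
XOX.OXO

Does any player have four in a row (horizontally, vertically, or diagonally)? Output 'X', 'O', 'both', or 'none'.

none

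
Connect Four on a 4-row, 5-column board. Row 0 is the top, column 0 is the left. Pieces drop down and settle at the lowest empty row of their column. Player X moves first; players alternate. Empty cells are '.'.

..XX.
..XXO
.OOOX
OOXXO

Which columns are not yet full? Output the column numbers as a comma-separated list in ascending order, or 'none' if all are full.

Answer: 0,1,4

Derivation:
col 0: top cell = '.' → open
col 1: top cell = '.' → open
col 2: top cell = 'X' → FULL
col 3: top cell = 'X' → FULL
col 4: top cell = '.' → open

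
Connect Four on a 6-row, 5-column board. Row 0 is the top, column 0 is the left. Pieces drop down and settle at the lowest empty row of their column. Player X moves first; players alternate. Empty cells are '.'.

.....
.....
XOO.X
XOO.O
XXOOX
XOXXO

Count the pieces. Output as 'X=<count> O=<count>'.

X=9 O=9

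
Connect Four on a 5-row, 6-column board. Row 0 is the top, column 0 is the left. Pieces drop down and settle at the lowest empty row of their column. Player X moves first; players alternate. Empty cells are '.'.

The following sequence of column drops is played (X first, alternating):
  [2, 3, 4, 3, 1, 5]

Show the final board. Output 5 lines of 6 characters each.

Answer: ......
......
......
...O..
.XXOXO

Derivation:
Move 1: X drops in col 2, lands at row 4
Move 2: O drops in col 3, lands at row 4
Move 3: X drops in col 4, lands at row 4
Move 4: O drops in col 3, lands at row 3
Move 5: X drops in col 1, lands at row 4
Move 6: O drops in col 5, lands at row 4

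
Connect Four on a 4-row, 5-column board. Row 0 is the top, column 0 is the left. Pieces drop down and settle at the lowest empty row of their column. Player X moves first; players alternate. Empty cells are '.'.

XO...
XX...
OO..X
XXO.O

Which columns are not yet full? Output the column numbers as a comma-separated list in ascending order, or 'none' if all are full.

col 0: top cell = 'X' → FULL
col 1: top cell = 'O' → FULL
col 2: top cell = '.' → open
col 3: top cell = '.' → open
col 4: top cell = '.' → open

Answer: 2,3,4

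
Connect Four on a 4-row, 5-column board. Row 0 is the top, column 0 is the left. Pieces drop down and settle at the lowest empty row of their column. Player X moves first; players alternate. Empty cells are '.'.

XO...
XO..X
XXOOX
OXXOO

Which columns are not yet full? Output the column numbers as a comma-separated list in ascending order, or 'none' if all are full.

Answer: 2,3,4

Derivation:
col 0: top cell = 'X' → FULL
col 1: top cell = 'O' → FULL
col 2: top cell = '.' → open
col 3: top cell = '.' → open
col 4: top cell = '.' → open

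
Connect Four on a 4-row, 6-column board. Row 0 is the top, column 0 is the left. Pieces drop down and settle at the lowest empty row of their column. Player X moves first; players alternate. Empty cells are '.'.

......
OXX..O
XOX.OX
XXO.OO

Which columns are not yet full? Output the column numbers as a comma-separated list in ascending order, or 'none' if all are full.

Answer: 0,1,2,3,4,5

Derivation:
col 0: top cell = '.' → open
col 1: top cell = '.' → open
col 2: top cell = '.' → open
col 3: top cell = '.' → open
col 4: top cell = '.' → open
col 5: top cell = '.' → open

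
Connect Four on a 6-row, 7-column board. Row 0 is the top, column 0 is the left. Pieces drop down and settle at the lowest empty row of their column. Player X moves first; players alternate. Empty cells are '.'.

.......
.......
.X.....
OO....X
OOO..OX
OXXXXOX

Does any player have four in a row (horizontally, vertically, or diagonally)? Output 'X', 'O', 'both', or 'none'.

X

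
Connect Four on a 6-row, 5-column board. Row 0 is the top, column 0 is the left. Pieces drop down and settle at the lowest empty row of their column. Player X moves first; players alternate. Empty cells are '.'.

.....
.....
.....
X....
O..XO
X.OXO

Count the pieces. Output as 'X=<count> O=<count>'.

X=4 O=4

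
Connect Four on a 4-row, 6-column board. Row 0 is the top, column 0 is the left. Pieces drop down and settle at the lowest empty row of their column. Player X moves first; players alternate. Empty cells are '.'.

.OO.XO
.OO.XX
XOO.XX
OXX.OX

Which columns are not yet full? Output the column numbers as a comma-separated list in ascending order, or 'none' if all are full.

Answer: 0,3

Derivation:
col 0: top cell = '.' → open
col 1: top cell = 'O' → FULL
col 2: top cell = 'O' → FULL
col 3: top cell = '.' → open
col 4: top cell = 'X' → FULL
col 5: top cell = 'O' → FULL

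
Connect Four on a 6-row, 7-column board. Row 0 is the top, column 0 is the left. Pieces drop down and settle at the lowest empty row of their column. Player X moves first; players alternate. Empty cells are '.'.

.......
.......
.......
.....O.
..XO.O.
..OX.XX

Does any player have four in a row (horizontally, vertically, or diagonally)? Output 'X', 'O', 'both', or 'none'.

none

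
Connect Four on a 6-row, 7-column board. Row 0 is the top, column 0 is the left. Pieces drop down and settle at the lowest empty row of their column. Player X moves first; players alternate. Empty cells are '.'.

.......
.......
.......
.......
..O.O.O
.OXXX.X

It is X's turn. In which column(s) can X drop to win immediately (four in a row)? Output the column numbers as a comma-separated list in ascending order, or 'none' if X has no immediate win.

Answer: 5

Derivation:
col 0: drop X → no win
col 1: drop X → no win
col 2: drop X → no win
col 3: drop X → no win
col 4: drop X → no win
col 5: drop X → WIN!
col 6: drop X → no win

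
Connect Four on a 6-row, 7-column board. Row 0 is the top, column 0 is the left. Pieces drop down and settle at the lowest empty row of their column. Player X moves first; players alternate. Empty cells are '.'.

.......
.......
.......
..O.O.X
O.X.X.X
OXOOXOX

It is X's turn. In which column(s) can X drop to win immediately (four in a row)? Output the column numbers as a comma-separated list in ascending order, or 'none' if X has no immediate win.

col 0: drop X → no win
col 1: drop X → no win
col 2: drop X → no win
col 3: drop X → no win
col 4: drop X → no win
col 5: drop X → no win
col 6: drop X → WIN!

Answer: 6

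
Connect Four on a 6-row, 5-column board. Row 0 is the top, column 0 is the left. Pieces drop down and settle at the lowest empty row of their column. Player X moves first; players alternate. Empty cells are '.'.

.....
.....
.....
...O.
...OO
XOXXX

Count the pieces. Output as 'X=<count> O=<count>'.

X=4 O=4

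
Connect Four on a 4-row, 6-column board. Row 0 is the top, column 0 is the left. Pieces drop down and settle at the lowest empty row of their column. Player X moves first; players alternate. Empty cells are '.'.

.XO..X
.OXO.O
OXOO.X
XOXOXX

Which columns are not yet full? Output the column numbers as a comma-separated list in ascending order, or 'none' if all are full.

Answer: 0,3,4

Derivation:
col 0: top cell = '.' → open
col 1: top cell = 'X' → FULL
col 2: top cell = 'O' → FULL
col 3: top cell = '.' → open
col 4: top cell = '.' → open
col 5: top cell = 'X' → FULL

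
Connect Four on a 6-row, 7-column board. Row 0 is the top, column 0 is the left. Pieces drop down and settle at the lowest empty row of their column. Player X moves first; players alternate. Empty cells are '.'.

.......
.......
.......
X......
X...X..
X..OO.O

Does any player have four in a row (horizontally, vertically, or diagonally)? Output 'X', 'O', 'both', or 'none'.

none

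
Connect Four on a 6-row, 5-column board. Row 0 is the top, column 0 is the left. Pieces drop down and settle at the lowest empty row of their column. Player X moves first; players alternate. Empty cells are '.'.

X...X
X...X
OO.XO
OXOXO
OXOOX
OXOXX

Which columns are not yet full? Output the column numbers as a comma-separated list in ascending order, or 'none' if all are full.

col 0: top cell = 'X' → FULL
col 1: top cell = '.' → open
col 2: top cell = '.' → open
col 3: top cell = '.' → open
col 4: top cell = 'X' → FULL

Answer: 1,2,3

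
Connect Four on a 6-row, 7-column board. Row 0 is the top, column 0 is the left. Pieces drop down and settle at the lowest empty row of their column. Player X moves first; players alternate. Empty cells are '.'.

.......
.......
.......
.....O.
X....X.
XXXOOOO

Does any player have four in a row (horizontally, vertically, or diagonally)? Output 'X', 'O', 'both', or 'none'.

O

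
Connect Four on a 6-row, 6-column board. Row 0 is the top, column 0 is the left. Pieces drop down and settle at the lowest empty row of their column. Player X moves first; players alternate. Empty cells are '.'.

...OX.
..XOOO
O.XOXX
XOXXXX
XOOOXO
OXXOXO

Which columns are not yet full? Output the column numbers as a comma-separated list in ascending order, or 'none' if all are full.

col 0: top cell = '.' → open
col 1: top cell = '.' → open
col 2: top cell = '.' → open
col 3: top cell = 'O' → FULL
col 4: top cell = 'X' → FULL
col 5: top cell = '.' → open

Answer: 0,1,2,5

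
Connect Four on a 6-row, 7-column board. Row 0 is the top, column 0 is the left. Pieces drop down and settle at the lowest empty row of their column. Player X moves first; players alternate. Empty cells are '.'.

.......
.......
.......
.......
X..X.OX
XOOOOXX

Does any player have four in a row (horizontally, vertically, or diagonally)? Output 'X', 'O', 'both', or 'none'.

O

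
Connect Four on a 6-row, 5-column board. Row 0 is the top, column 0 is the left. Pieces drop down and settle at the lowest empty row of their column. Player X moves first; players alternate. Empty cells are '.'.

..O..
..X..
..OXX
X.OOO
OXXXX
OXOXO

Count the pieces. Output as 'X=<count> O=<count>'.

X=10 O=9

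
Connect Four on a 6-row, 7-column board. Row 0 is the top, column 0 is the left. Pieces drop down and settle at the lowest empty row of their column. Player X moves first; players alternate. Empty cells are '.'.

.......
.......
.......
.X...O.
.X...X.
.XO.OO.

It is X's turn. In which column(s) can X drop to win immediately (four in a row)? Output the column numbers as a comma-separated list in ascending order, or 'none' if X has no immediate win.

Answer: 1

Derivation:
col 0: drop X → no win
col 1: drop X → WIN!
col 2: drop X → no win
col 3: drop X → no win
col 4: drop X → no win
col 5: drop X → no win
col 6: drop X → no win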